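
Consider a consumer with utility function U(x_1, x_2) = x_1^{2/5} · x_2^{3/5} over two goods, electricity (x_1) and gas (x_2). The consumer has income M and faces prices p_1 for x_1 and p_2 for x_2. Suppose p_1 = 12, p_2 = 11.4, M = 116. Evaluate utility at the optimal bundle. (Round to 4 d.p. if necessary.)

MU_x_1/MU_x_2 = (0.4·x_2)/(0.6·x_1); tangency sets this equal to p_1/p_2.
So 0.4·p_2·x_2 = 0.6·p_1·x_1; combined with the budget, a share 0.4 of income goes to x_1.
Demand: x_1*(p_1,p_2,M) = 0.4·M/p_1 and x_2* = 0.6·M/p_2.
At p_1=12, p_2=11.4, M=116: x_1* = 0.4·116/12 = 3.8667, x_2* = 6.1053.
Utility at the optimum: U(3.8667, 6.1053) = 5.0858.

V = 5.0858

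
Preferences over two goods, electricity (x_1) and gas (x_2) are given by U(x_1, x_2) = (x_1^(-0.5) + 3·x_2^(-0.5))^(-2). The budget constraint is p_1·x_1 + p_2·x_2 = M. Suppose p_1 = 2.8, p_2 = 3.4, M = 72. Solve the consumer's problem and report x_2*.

MU_x_1 ∝ x_1^(-1.5), MU_x_2 ∝ 3·x_2^(-1.5), so MRS = (1/3)·(x_2/x_1)^(1.5) = p_1/p_2.
Solve for the ratio: x_2/x_1 = [3·p_1/p_2]^(2/3).
Substitute x_2 = (x_2/x_1)·x_1 into the budget: x_1* = M/(p_1 + p_2·(x_2/x_1)).
Numerically x_2/x_1 = 1.82754, so x_1* = 72/(2.8 + 3.4·1.82754) = 7.9879 and x_2* = 1.82754·7.9879 = 14.5982.

x_2* = 14.5982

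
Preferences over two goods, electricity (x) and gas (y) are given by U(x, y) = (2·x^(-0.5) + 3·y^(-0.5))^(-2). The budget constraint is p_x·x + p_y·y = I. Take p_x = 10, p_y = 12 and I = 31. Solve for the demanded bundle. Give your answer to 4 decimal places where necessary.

MU_x ∝ 2·x^(-1.5), MU_y ∝ 3·y^(-1.5), so MRS = (2/3)·(y/x)^(1.5) = p_x/p_y.
Hence y/x = ((3/2)·p_x/p_y)^(1/(1.5)), i.e. raised to the 2/3 power.
Substitute y = (y/x)·x into the budget: x* = I/(p_x + p_y·(y/x)).
Numerically y/x = 1.160397, so x* = 31/(10 + 12·1.160397) = 1.2957 and y* = 1.160397·1.2957 = 1.5036.

x* = 1.2957, y* = 1.5036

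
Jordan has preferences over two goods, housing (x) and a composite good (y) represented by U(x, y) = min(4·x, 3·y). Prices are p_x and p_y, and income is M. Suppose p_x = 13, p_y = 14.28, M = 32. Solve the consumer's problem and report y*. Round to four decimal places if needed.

y* = 1.3317

Demand: x*(p_x,p_y,M) = 3·M/(3·p_x + 4·p_y), y* = 4·M/(3·p_x + 4·p_y).
Here 3·13 + 4·14.28 = 96.12, giving y* = 1.3317.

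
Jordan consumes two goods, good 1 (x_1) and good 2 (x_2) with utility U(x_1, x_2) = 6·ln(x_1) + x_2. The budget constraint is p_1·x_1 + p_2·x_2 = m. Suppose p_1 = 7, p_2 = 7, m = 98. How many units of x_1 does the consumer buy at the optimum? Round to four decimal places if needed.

x_1* = 6

Set MRS = p_1/p_2: (6/x_1)/1 = p_1/p_2.
So x_1*(p_1,p_2) = 6·p_2/p_1, independent of income; and x_2* = (m − 6·p_2)/p_2.
At the given prices: x_1* = 6·7/7 = 6.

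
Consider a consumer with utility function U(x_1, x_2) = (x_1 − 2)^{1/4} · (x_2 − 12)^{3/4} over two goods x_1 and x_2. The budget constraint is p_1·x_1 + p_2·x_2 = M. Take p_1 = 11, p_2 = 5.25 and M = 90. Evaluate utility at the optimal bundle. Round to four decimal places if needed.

Let x_1' = x_1−2, x_2' = x_2−12. MRS = (1/3)·x_2'/x_1' = p_1/p_2.
Substituting into the budget: x_1* = 2 + 0.25·(M − 2·p_1 − 12·p_2)/p_1, and x_2* = 12 + 0.75·(…)/p_2.
Discretionary income = 90 − 2·11 − 12·5.25 = 5; x_1* = 2 + 0.25·5/11 = 2.1136; x_2* = 12 + 0.75·5/5.25 = 12.7143.
Utility at the optimum: U(2.1136, 12.7143) = 0.4511.

V = 0.4511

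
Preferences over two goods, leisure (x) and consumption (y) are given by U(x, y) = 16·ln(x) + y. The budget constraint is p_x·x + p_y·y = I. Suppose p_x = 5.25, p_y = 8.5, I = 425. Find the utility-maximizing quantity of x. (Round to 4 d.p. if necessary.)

MU_x = 16/x, MU_y = 1. Tangency: 16/x = p_x/p_y.
So x*(p_x,p_y) = 16·p_y/p_x, independent of income; and y* = (I − 16·p_y)/p_y.
At the given prices: x* = 16·8.5/5.25 = 25.9048.

x* = 25.9048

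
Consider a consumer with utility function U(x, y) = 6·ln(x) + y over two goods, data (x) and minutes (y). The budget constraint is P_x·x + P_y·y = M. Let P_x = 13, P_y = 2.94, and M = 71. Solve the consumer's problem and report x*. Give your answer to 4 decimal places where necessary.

x* = 1.3569

Set MRS = P_x/P_y: (6/x)/1 = P_x/P_y.
So x*(P_x,P_y) = 6·P_y/P_x, independent of income; and y* = (M − 6·P_y)/P_y.
At the given prices: x* = 6·2.94/13 = 1.3569.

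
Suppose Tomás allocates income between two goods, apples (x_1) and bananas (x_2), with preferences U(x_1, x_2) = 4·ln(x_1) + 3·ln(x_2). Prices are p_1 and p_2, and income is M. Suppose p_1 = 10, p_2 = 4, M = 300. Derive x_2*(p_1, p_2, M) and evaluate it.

x_2* = 32.1429

MU_x_1/MU_x_2 = (4·x_2)/(3·x_1); tangency sets this equal to p_1/p_2.
So 4·p_2·x_2 = 3·p_1·x_1; combined with the budget, a share 4/7 of income goes to x_1.
Demand: x_1*(p_1,p_2,M) = 4/7·M/p_1 and x_2* = 3/7·M/p_2.
At p_1=10, p_2=4, M=300: x_2* = 3/7·300/4 = 32.1429.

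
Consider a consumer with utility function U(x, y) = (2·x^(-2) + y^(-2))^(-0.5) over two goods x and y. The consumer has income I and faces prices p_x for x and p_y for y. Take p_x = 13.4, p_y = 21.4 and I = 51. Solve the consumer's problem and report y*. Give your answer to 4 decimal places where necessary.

y* = 1.2398

Substitute y = (y/x)·x into the budget: x* = I/(p_x + p_y·(y/x)).
Numerically y/x = 0.679027, so x* = 51/(13.4 + 21.4·0.679027) = 1.8259 and y* = 0.679027·1.8259 = 1.2398.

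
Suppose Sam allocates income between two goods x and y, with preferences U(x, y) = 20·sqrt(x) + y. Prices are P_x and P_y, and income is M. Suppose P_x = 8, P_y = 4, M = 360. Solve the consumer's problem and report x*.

x* = 25

MU_x = 10/√x, MU_y = 1. Tangency: 10/√x = P_x/P_y.
Solve: √x = 10·P_y/P_x, so x*(P_x,P_y) = (10·P_y/P_x)², and y* = (M − P_x·x*)/P_y.
Plugging in: x* = (10·4/8)² = 25.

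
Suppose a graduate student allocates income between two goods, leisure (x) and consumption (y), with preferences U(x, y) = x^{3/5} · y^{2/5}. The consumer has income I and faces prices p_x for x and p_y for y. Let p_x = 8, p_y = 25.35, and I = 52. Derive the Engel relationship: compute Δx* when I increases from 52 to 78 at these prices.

Tangency: MRS = (3/2)·y/x = p_x/p_y.
So 0.6·p_y·y = 0.4·p_x·x; combined with the budget, a share 0.6 of income goes to x.
Demand: x*(p_x,p_y,I) = 0.6·I/p_x and y* = 0.4·I/p_y.
At p_x=8, p_y=25.35, I=52: x* = 0.6·52/8 = 3.9.
At I' = 78: x* = 5.85. Change: 5.85 − 3.9 = 1.95.

Δx* = 1.95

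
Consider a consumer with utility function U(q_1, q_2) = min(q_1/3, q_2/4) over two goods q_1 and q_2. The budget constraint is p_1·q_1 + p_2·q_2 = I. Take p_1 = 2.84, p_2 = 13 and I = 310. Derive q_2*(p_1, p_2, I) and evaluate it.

q_2* = 20.4891

Leontief preferences: the optimum is at the kink where q_1/3 = q_2/4, i.e. q_2 = (4/3)·q_1.
Budget: p_1·q_1 + p_2·(4/3)·q_1 = I, so (3·p_1 + 4·p_2)·q_1 = 3·I.
Demand: q_1*(p_1,p_2,I) = 3·I/(3·p_1 + 4·p_2), q_2* = 4·I/(3·p_1 + 4·p_2).
Here 3·2.84 + 4·13 = 60.52, giving q_2* = 20.4891.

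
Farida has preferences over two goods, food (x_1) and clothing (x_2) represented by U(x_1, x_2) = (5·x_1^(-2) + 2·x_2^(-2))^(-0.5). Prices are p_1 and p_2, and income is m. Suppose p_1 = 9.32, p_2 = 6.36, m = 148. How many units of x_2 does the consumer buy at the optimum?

x_2* = 8.4589

MU_x_1 ∝ 5·x_1^(-3), MU_x_2 ∝ 2·x_2^(-3), so MRS = (5/2)·(x_2/x_1)^(3) = p_1/p_2.
Solve for the ratio: x_2/x_1 = [(2/5)·p_1/p_2]^(1/3).
Substitute x_2 = (x_2/x_1)·x_1 into the budget: x_1* = m/(p_1 + p_2·(x_2/x_1)).
Numerically x_2/x_1 = 0.836899, so x_1* = 148/(9.32 + 6.36·0.836899) = 10.1074 and x_2* = 0.836899·10.1074 = 8.4589.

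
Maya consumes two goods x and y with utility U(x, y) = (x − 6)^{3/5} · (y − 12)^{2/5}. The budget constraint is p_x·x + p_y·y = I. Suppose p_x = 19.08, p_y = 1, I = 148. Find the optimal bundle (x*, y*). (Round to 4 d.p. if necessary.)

x* = 6.6767, y* = 20.608

This is Cobb-Douglas in (x−6, y−12): tangency gives 0.6·p_y·(y−12) = 0.4·p_x·(x−6).
Substituting into the budget: x* = 6 + 0.6·(I − 6·p_x − 12·p_y)/p_x, and y* = 12 + 0.4·(…)/p_y.
Discretionary income = 148 − 6·19.08 − 12·1 = 21.52; x* = 6 + 0.6·21.52/19.08 = 6.6767; y* = 12 + 0.4·21.52/1 = 20.608.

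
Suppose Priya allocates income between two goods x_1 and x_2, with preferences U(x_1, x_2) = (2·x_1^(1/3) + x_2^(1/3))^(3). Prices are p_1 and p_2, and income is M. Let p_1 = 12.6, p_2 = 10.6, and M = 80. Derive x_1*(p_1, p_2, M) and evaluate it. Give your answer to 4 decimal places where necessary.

MU_x_1 ∝ 2·x_1^(-2/3), MU_x_2 ∝ x_2^(-2/3), so MRS = 2·(x_2/x_1)^(2/3) = p_1/p_2.
Solve for the ratio: x_2/x_1 = [(1/2)·p_1/p_2]^(1.5).
Substitute x_2 = (x_2/x_1)·x_1 into the budget: x_1* = M/(p_1 + p_2·(x_2/x_1)).
Numerically x_2/x_1 = 0.458197, so x_1* = 80/(12.6 + 10.6·0.458197) = 4.5827.

x_1* = 4.5827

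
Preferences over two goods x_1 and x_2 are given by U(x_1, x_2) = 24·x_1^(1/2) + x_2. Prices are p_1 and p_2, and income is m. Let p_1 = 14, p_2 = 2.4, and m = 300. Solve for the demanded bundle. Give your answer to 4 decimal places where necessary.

x_1* = 4.2318, x_2* = 100.3143

Thus x_1* = (12·p_2/p_1)² — independent of m — with the rest of income spent on x_2.
Plugging in: x_1* = (12·2.4/14)² = 4.2318, x_2* = 100.3143.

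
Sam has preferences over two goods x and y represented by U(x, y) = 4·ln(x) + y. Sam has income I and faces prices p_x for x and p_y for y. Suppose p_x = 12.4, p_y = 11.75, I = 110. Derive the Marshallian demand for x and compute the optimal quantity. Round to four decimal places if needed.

x* = 3.7903

So x*(p_x,p_y) = 4·p_y/p_x, independent of income; and y* = (I − 4·p_y)/p_y.
At the given prices: x* = 4·11.75/12.4 = 3.7903.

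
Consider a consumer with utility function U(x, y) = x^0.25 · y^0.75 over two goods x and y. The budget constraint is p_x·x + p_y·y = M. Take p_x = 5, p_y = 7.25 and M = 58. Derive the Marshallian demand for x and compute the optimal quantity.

The MRS is (1/3)·y/x. Set MRS = p_x/p_y.
So 0.25·p_y·y = 0.75·p_x·x; combined with the budget, a share 0.25 of income goes to x.
Demand: x*(p_x,p_y,M) = 0.25·M/p_x and y* = 0.75·M/p_y.
At p_x=5, p_y=7.25, M=58: x* = 0.25·58/5 = 2.9.

x* = 2.9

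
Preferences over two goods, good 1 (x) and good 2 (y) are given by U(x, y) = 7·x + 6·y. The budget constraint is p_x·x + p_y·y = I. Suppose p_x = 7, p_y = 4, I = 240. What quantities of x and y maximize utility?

x* = 0, y* = 60

Perfect substitutes: compare marginal utility per dollar. 7/p_x vs 6/p_y → 1 vs 1.5.
y gives more utility per dollar, so spend all income on y: y* = I/p_y, x* = 0.
Numerically: x* = 0, y* = 60.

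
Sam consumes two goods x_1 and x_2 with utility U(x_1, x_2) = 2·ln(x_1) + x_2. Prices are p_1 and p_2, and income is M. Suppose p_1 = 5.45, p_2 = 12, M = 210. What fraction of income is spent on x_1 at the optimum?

At the given prices: x_1* = 2·12/5.45 = 4.4037, and x_2* = 15.5.
Expenditure on x_1: 5.45·4.4037 = 24; share = 0.1143.

share on x_1 = 0.1143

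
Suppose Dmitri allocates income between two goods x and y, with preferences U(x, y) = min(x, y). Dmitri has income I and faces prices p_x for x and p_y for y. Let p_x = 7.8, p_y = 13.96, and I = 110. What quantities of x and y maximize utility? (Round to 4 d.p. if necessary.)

Leontief preferences: the optimum is at the kink where x/1 = y/1, i.e. y = x.
Budget: p_x·x + p_y·x = I, so (p_x + p_y)·x = I.
Demand: x*(p_x,p_y,I) = I/(p_x + p_y), y* = I/(p_x + p_y).
Here 7.8 + 13.96 = 21.76, giving x* = 5.0551 and y* = 5.0551.

x* = 5.0551, y* = 5.0551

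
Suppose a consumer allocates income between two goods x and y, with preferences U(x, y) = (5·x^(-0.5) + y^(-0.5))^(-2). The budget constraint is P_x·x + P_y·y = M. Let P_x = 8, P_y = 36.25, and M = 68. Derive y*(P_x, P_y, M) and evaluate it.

MU_x ∝ 5·x^(-1.5), MU_y ∝ y^(-1.5), so MRS = 5·(y/x)^(1.5) = P_x/P_y.
Solve for the ratio: y/x = [(1/5)·P_x/P_y]^(2/3).
Substitute y = (y/x)·x into the budget: x* = M/(P_x + P_y·(y/x)).
Numerically y/x = 0.124894, so x* = 68/(8 + 36.25·0.124894) = 5.4281 and y* = 0.124894·5.4281 = 0.6779.

y* = 0.6779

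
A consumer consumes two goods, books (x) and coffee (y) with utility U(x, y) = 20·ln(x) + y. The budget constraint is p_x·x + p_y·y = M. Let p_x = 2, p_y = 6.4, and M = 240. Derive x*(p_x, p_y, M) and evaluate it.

x* = 64

MU_x = 20/x, MU_y = 1. Tangency: 20/x = p_x/p_y.
So x*(p_x,p_y) = 20·p_y/p_x, independent of income; and y* = (M − 20·p_y)/p_y.
At the given prices: x* = 20·6.4/2 = 64.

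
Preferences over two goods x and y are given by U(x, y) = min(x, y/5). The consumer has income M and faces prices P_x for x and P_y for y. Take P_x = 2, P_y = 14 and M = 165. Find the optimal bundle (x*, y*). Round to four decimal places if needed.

x* = 2.2917, y* = 11.4583

Leontief preferences: the optimum is at the kink where x/1 = y/5, i.e. y = 5·x.
Budget: P_x·x + P_y·5·x = M, so (P_x + 5·P_y)·x = M.
Demand: x*(P_x,P_y,M) = M/(P_x + 5·P_y), y* = 5·M/(P_x + 5·P_y).
Here 2 + 5·14 = 72, giving x* = 2.2917 and y* = 11.4583.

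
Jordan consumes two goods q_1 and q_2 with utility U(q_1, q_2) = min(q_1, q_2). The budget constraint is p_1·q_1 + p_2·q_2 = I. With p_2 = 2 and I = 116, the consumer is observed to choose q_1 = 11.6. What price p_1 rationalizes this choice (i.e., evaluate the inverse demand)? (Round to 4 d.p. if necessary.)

p_1 = 8

Leontief preferences: the optimum is at the kink where q_1/1 = q_2/1, i.e. q_2 = q_1.
Budget: p_1·q_1 + p_2·q_1 = I, so (p_1 + p_2)·q_1 = I.
Demand: q_1*(p_1,p_2,I) = I/(p_1 + p_2), q_2* = I/(p_1 + p_2).
Set q_1* = 11.6 in the demand function and solve for p_1: p_1 = 8.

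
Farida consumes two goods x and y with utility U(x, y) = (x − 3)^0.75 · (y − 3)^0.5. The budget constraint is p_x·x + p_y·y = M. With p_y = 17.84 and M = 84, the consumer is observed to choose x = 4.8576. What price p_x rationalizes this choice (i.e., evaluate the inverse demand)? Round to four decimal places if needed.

p_x = 5

Let x' = x−3, y' = y−3. MRS = (3/2)·y'/x' = p_x/p_y.
Substituting into the budget: x* = 3 + 0.6·(M − 3·p_x − 3·p_y)/p_x, and y* = 3 + 0.4·(…)/p_y.
Set x* = 4.8576 in the demand function and solve for p_x: p_x = 5.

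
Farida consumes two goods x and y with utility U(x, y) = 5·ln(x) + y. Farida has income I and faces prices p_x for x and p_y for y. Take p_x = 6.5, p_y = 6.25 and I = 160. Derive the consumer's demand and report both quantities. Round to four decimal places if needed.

So x*(p_x,p_y) = 5·p_y/p_x, independent of income; and y* = (I − 5·p_y)/p_y.
At the given prices: x* = 5·6.25/6.5 = 4.8077, and y* = 20.6.

x* = 4.8077, y* = 20.6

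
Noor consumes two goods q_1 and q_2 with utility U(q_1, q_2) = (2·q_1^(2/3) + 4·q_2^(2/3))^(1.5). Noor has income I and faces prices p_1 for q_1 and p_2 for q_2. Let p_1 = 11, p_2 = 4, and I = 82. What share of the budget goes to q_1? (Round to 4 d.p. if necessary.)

share on q_1 = 0.0163

From the CES first-order condition, (1/2)·(q_2/q_1)^(1/3) = p_1/p_2.
Solve for the ratio: q_2/q_1 = [2·p_1/p_2]^(3).
With the ratio pinned down, the budget gives q_1* = I/(p_1 + p_2·(q_2/q_1)) and q_2* = (q_2/q_1)·q_1*.
Numerically q_2/q_1 = 166.375, so q_1* = 82/(11 + 4·166.375) = 0.1212 and q_2* = 166.375·0.1212 = 20.1667.
Expenditure on q_1: 11·0.1212 = 1.3333; share = 0.0163.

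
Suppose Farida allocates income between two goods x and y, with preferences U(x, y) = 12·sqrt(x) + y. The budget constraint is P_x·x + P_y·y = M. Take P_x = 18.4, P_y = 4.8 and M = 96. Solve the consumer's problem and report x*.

x* = 2.4499

Set MRS = P_x/P_y: 6·x^(−1/2) = P_x/P_y.
Thus x* = (6·P_y/P_x)² — independent of M — with the rest of income spent on y.
Plugging in: x* = (6·4.8/18.4)² = 2.4499.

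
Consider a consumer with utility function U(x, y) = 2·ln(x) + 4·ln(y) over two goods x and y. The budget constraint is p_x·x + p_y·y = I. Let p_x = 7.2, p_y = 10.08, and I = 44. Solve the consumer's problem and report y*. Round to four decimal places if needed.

MU_x/MU_y = (2·y)/(4·x); tangency sets this equal to p_x/p_y.
Rearranging, p_y·y = 2·p_x·x. Substituting into the budget gives p_x·x·(1 + 2) = I.
Demand: x*(p_x,p_y,I) = 1/3·I/p_x and y* = 2/3·I/p_y.
At p_x=7.2, p_y=10.08, I=44: y* = 2/3·44/10.08 = 2.9101.

y* = 2.9101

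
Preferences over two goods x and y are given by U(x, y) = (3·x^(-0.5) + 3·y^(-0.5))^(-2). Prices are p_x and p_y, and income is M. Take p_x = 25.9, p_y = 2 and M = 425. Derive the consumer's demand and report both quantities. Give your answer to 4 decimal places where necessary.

Numerically y/x = 5.514589, so x* = 425/(25.9 + 2·5.514589) = 11.5085 and y* = 5.514589·11.5085 = 63.4647.

x* = 11.5085, y* = 63.4647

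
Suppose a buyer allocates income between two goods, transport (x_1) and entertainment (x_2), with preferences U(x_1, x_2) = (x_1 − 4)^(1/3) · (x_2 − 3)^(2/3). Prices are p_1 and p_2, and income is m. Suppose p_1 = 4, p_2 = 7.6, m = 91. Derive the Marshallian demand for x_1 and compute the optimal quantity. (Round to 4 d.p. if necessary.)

x_1* = 8.35

Let x_1' = x_1−4, x_2' = x_2−3. MRS = (1/2)·x_2'/x_1' = p_1/p_2.
After buying the subsistence bundle (4, 3), a share 1/3 of the remaining income goes to x_1: x_1* = 4 + 1/3·(m − 4p_1 − 3p_2)/p_1.
Discretionary income = 91 − 4·4 − 3·7.6 = 52.2; x_1* = 4 + 1/3·52.2/4 = 8.35.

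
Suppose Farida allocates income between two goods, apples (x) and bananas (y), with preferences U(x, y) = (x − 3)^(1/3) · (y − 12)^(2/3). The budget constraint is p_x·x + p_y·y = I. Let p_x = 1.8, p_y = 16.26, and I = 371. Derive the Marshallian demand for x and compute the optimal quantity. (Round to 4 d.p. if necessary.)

x* = 34.5704

This is Cobb-Douglas in (x−3, y−12): tangency gives 1/3·p_y·(y−12) = 2/3·p_x·(x−3).
Substituting into the budget: x* = 3 + 1/3·(I − 3·p_x − 12·p_y)/p_x, and y* = 12 + 2/3·(…)/p_y.
Discretionary income = 371 − 3·1.8 − 12·16.26 = 170.48; x* = 3 + 1/3·170.48/1.8 = 34.5704.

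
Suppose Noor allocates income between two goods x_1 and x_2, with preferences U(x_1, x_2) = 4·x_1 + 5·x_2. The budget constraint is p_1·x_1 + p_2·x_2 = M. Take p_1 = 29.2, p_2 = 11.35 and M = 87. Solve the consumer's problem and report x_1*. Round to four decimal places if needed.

Linear utility — the consumer picks whichever good has higher MU/price: 4/29.2 = 0.137 vs 5/11.35 = 0.4405.
x_2 gives more utility per dollar, so spend all income on x_2: x_2* = M/p_2, x_1* = 0.
Numerically: x_1* = 0, x_2* = 7.6652.

x_1* = 0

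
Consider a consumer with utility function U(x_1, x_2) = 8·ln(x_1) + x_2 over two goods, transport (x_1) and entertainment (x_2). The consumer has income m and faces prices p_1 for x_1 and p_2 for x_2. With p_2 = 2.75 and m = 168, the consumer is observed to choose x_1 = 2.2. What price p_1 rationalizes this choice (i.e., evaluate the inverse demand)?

p_1 = 10

Set MRS = p_1/p_2: (8/x_1)/1 = p_1/p_2.
So x_1*(p_1,p_2) = 8·p_2/p_1, independent of income; and x_2* = (m − 8·p_2)/p_2.
Set x_1* = 2.2 in the demand function and solve for p_1: p_1 = 10.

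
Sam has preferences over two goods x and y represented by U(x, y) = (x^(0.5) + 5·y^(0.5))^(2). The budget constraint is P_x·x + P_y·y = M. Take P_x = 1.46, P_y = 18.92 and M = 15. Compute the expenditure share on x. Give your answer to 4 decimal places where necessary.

MRS = MU_x/MU_y = (1/5)·(y/x)^(0.5). Set equal to P_x/P_y.
Hence y/x = (5·P_x/P_y)^(1/(0.5)), i.e. raised to the 2 power.
Substitute y = (y/x)·x into the budget: x* = M/(P_x + P_y·(y/x)).
Numerically y/x = 0.148869, so x* = 15/(1.46 + 18.92·0.148869) = 3.5075 and y* = 0.148869·3.5075 = 0.5222.
Expenditure on x: 1.46·3.5075 = 5.1209; share = 0.3414.

share on x = 0.3414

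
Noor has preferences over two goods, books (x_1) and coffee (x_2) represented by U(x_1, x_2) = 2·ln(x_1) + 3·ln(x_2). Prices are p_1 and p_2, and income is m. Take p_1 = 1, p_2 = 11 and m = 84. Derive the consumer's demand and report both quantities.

x_1* = 33.6, x_2* = 4.5818

Demand: x_1*(p_1,p_2,m) = 0.4·m/p_1 and x_2* = 0.6·m/p_2.
At p_1=1, p_2=11, m=84: x_1* = 0.4·84/1 = 33.6, x_2* = 4.5818.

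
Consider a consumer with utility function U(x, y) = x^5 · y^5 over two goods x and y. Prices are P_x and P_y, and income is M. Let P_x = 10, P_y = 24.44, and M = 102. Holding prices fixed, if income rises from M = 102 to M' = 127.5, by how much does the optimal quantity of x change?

Δx* = 1.275

At P_x=10, P_y=24.44, M=102: x* = 0.5·102/10 = 5.1.
At M' = 127.5: x* = 6.375. Change: 6.375 − 5.1 = 1.275.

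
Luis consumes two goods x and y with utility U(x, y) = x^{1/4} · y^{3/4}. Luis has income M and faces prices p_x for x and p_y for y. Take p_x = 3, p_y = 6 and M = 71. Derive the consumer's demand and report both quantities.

x* = 5.9167, y* = 8.875

The MRS is (1/3)·y/x. Set MRS = p_x/p_y.
So 0.25·p_y·y = 0.75·p_x·x; combined with the budget, a share 0.25 of income goes to x.
Demand: x*(p_x,p_y,M) = 0.25·M/p_x and y* = 0.75·M/p_y.
At p_x=3, p_y=6, M=71: x* = 0.25·71/3 = 5.9167, y* = 8.875.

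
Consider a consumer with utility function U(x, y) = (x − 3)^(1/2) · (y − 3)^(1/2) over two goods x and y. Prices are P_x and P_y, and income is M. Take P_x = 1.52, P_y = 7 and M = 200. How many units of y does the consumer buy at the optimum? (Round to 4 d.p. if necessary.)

Substituting into the budget: x* = 3 + 0.5·(M − 3·P_x − 3·P_y)/P_x, and y* = 3 + 0.5·(…)/P_y.
Discretionary income = 200 − 3·1.52 − 3·7 = 174.44; y* = 3 + 0.5·174.44/7 = 15.46.

y* = 15.46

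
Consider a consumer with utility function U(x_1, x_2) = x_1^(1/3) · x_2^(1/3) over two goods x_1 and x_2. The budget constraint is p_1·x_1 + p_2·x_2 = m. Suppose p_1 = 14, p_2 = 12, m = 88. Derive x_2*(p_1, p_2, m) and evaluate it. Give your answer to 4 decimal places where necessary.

MU_x_1/MU_x_2 = (1/3·x_2)/(1/3·x_1); tangency sets this equal to p_1/p_2.
So 1/3·p_2·x_2 = 1/3·p_1·x_1; combined with the budget, a share 0.5 of income goes to x_1.
Demand: x_1*(p_1,p_2,m) = 0.5·m/p_1 and x_2* = 0.5·m/p_2.
At p_1=14, p_2=12, m=88: x_2* = 0.5·88/12 = 3.6667.

x_2* = 3.6667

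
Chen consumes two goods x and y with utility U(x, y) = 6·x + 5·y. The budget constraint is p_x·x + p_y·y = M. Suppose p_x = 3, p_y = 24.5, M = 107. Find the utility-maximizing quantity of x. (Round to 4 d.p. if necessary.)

x* = 35.6667

Perfect substitutes: compare marginal utility per dollar. 6/p_x vs 5/p_y → 2 vs 0.2041.
x gives more utility per dollar, so spend all income on x: x* = M/p_x, y* = 0.
Numerically: x* = 35.6667, y* = 0.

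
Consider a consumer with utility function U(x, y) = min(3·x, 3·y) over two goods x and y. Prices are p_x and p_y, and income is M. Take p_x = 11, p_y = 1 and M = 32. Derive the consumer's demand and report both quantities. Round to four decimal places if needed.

Demand: x*(p_x,p_y,M) = 3·M/(3·p_x + 3·p_y), y* = 3·M/(3·p_x + 3·p_y).
Here 3·11 + 3·1 = 36, giving x* = 2.6667 and y* = 2.6667.

x* = 2.6667, y* = 2.6667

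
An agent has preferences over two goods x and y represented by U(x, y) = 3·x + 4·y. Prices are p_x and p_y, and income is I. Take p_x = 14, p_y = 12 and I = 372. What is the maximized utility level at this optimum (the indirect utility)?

V = 124

Linear utility — the consumer picks whichever good has higher MU/price: 3/14 = 0.2143 vs 4/12 = 0.3333.
y gives more utility per dollar, so spend all income on y: y* = I/p_y, x* = 0.
Numerically: x* = 0, y* = 31.
Utility at the optimum: U(0, 31) = 124.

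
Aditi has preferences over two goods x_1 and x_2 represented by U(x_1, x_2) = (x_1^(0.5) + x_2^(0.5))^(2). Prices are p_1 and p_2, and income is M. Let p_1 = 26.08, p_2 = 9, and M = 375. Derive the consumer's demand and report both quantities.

From the CES first-order condition, (x_2/x_1)^(0.5) = p_1/p_2.
Solve for the ratio: x_2/x_1 = [p_1/p_2]^(2).
Substitute x_2 = (x_2/x_1)·x_1 into the budget: x_1* = M/(p_1 + p_2·(x_2/x_1)).
Numerically x_2/x_1 = 8.397116, so x_1* = 375/(26.08 + 9·8.397116) = 3.689 and x_2* = 8.397116·3.689 = 30.9768.

x_1* = 3.689, x_2* = 30.9768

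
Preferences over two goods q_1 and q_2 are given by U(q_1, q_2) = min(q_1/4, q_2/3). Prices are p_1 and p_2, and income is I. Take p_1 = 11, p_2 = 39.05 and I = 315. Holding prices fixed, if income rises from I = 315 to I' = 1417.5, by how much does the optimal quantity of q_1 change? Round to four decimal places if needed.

Δq_1* = 27.3658

With perfect complements, no substitution: consume in ratio q_1:q_2 = 4:3.
Budget: p_1·q_1 + p_2·(3/4)·q_1 = I, so (4·p_1 + 3·p_2)·q_1 = 4·I.
Demand: q_1*(p_1,p_2,I) = 4·I/(4·p_1 + 3·p_2), q_2* = 3·I/(4·p_1 + 3·p_2).
Here 4·11 + 3·39.05 = 161.15, giving q_1* = 7.8188.
At I' = 1417.5: q_1* = 35.1846. Change: 35.1846 − 7.8188 = 27.3658.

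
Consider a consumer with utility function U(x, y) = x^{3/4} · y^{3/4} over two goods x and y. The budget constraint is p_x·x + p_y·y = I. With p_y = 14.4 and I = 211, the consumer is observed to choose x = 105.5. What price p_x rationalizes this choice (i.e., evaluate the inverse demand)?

MU_x/MU_y = (0.75·y)/(0.75·x); tangency sets this equal to p_x/p_y.
So 0.75·p_y·y = 0.75·p_x·x; combined with the budget, a share 0.5 of income goes to x.
Demand: x*(p_x,p_y,I) = 0.5·I/p_x and y* = 0.5·I/p_y.
Set x* = 105.5 in the demand function and solve for p_x: p_x = 1.

p_x = 1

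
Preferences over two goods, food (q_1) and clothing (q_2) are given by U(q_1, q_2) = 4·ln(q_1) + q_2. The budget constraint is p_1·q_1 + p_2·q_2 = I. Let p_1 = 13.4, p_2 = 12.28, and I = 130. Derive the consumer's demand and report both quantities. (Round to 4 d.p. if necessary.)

Set MRS = p_1/p_2: (4/q_1)/1 = p_1/p_2.
So q_1*(p_1,p_2) = 4·p_2/p_1, independent of income; and q_2* = (I − 4·p_2)/p_2.
At the given prices: q_1* = 4·12.28/13.4 = 3.6657, and q_2* = 6.5863.

q_1* = 3.6657, q_2* = 6.5863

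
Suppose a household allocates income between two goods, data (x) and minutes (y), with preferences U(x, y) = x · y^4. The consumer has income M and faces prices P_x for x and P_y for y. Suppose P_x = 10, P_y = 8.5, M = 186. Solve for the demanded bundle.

x* = 3.72, y* = 17.5059

The MRS is (1/4)·y/x. Set MRS = P_x/P_y.
So P_y·y = 4·P_x·x; combined with the budget, a share 0.2 of income goes to x.
Demand: x*(P_x,P_y,M) = 0.2·M/P_x and y* = 0.8·M/P_y.
At P_x=10, P_y=8.5, M=186: x* = 0.2·186/10 = 3.72, y* = 17.5059.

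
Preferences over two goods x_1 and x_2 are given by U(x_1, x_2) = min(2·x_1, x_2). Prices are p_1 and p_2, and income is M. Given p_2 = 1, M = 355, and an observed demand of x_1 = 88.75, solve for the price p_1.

p_1 = 2

Leontief preferences: the optimum is at the kink where x_1/1 = x_2/2, i.e. x_2 = 2·x_1.
Budget: p_1·x_1 + p_2·2·x_1 = M, so (p_1 + 2·p_2)·x_1 = M.
Demand: x_1*(p_1,p_2,M) = M/(p_1 + 2·p_2), x_2* = 2·M/(p_1 + 2·p_2).
Set x_1* = 88.75 in the demand function and solve for p_1: p_1 = 2.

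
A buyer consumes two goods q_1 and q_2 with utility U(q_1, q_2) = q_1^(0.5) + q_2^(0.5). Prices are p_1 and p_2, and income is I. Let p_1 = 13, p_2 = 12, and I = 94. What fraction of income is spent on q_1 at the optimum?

From the CES first-order condition, (q_2/q_1)^(0.5) = p_1/p_2.
Hence q_2/q_1 = (p_1/p_2)^(1/(0.5)), i.e. raised to the 2 power.
With the ratio pinned down, the budget gives q_1* = I/(p_1 + p_2·(q_2/q_1)) and q_2* = (q_2/q_1)·q_1*.
Numerically q_2/q_1 = 1.173611, so q_1* = 94/(13 + 12·1.173611) = 3.4708 and q_2* = 1.173611·3.4708 = 4.0733.
Expenditure on q_1: 13·3.4708 = 45.12; share = 0.48.

share on q_1 = 0.48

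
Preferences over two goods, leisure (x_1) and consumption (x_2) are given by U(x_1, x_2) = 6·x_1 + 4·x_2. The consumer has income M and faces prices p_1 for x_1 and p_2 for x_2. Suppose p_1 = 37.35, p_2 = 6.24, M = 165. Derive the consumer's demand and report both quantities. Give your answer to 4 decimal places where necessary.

x_1* = 0, x_2* = 26.4423

Perfect substitutes: compare marginal utility per dollar. 6/p_1 vs 4/p_2 → 0.1606 vs 0.641.
x_2 gives more utility per dollar, so spend all income on x_2: x_2* = M/p_2, x_1* = 0.
Numerically: x_1* = 0, x_2* = 26.4423.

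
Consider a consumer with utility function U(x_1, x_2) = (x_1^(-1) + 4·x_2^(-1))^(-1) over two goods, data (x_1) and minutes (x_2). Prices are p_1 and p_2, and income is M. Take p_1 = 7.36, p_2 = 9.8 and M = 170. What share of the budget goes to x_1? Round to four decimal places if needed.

MRS = MU_x_1/MU_x_2 = (1/4)·(x_2/x_1)^(2). Set equal to p_1/p_2.
Hence x_2/x_1 = (4·p_1/p_2)^(1/(2)), i.e. raised to the 0.5 power.
Substitute x_2 = (x_2/x_1)·x_1 into the budget: x_1* = M/(p_1 + p_2·(x_2/x_1)).
Numerically x_2/x_1 = 1.733229, so x_1* = 170/(7.36 + 9.8·1.733229) = 6.9828 and x_2* = 1.733229·6.9828 = 12.1027.
Expenditure on x_1: 7.36·6.9828 = 51.3932; share = 0.3023.

share on x_1 = 0.3023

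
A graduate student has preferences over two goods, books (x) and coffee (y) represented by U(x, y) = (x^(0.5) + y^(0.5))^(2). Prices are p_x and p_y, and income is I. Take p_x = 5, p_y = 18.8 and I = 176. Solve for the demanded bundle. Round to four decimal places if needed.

x* = 27.805, y* = 1.9667

Substitute y = (y/x)·x into the budget: x* = I/(p_x + p_y·(y/x)).
Numerically y/x = 0.070733, so x* = 176/(5 + 18.8·0.070733) = 27.805 and y* = 0.070733·27.805 = 1.9667.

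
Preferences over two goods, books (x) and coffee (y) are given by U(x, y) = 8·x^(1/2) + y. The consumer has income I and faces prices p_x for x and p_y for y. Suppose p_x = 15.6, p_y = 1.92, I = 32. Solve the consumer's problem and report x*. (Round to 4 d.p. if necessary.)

Utility is quasi-linear in y; the FOC for x is 4/√x = p_x/p_y.
Solve: √x = 4·p_y/p_x, so x*(p_x,p_y) = (4·p_y/p_x)², and y* = (I − p_x·x*)/p_y.
Plugging in: x* = (4·1.92/15.6)² = 0.2424.

x* = 0.2424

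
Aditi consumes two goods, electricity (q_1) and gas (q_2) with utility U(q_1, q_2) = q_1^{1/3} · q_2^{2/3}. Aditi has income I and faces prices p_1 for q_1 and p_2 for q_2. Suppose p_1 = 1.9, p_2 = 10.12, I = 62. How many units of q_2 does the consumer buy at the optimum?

q_2* = 4.0843

Tangency: MRS = (1/2)·q_2/q_1 = p_1/p_2.
So 1/3·p_2·q_2 = 2/3·p_1·q_1; combined with the budget, a share 1/3 of income goes to q_1.
Demand: q_1*(p_1,p_2,I) = 1/3·I/p_1 and q_2* = 2/3·I/p_2.
At p_1=1.9, p_2=10.12, I=62: q_2* = 2/3·62/10.12 = 4.0843.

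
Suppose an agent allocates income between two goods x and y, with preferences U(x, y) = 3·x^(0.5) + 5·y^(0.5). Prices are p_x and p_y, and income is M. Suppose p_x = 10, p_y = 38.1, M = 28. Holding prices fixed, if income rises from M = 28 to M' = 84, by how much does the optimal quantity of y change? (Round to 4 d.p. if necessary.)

From the CES first-order condition, (3/5)·(y/x)^(0.5) = p_x/p_y.
Solve for the ratio: y/x = [(5/3)·p_x/p_y]^(2).
With the ratio pinned down, the budget gives x* = M/(p_x + p_y·(y/x)) and y* = (y/x)·x*.
Numerically y/x = 0.191358, so x* = 28/(10 + 38.1·0.191358) = 1.6194 and y* = 0.191358·1.6194 = 0.3099.
At M' = 84: y* = 0.9296. Change: 0.9296 − 0.3099 = 0.6198.

Δy* = 0.6198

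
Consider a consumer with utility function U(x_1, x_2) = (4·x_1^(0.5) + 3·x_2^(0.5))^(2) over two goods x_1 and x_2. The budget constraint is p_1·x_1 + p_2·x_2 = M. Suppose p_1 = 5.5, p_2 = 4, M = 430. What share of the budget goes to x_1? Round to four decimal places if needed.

share on x_1 = 0.5639

MRS = MU_x_1/MU_x_2 = (4/3)·(x_2/x_1)^(0.5). Set equal to p_1/p_2.
Hence x_2/x_1 = ((3/4)·p_1/p_2)^(1/(0.5)), i.e. raised to the 2 power.
Substitute x_2 = (x_2/x_1)·x_1 into the budget: x_1* = M/(p_1 + p_2·(x_2/x_1)).
Numerically x_2/x_1 = 1.063477, so x_1* = 430/(5.5 + 4·1.063477) = 44.0849 and x_2* = 1.063477·44.0849 = 46.8833.
Expenditure on x_1: 5.5·44.0849 = 242.467; share = 0.5639.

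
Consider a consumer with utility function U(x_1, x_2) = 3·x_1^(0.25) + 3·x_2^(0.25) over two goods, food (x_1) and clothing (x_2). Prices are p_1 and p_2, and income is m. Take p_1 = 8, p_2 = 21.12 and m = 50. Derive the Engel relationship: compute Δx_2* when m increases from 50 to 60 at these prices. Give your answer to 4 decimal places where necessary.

Numerically x_2/x_1 = 0.27407, so x_1* = 50/(8 + 21.12·0.27407) = 3.6262 and x_2* = 0.27407·3.6262 = 0.9938.
At m' = 60: x_2* = 1.1926. Change: 1.1926 − 0.9938 = 0.1988.

Δx_2* = 0.1988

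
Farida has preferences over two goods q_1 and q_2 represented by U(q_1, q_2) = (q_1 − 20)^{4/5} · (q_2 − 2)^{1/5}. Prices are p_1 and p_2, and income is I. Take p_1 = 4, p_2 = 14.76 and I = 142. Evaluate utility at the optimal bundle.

V = 3.7917

Let q_1' = q_1−20, q_2' = q_2−2. MRS = 4·q_2'/q_1' = p_1/p_2.
Substituting into the budget: q_1* = 20 + 0.8·(I − 20·p_1 − 2·p_2)/p_1, and q_2* = 2 + 0.2·(…)/p_2.
Discretionary income = 142 − 20·4 − 2·14.76 = 32.48; q_1* = 20 + 0.8·32.48/4 = 26.496; q_2* = 2 + 0.2·32.48/14.76 = 2.4401.
Utility at the optimum: U(26.496, 2.4401) = 3.7917.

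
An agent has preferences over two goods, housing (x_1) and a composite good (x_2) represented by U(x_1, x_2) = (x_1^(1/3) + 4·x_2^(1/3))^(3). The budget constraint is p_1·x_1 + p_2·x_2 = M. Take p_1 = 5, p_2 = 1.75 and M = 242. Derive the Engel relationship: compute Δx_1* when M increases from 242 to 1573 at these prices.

Substitute x_2 = (x_2/x_1)·x_1 into the budget: x_1* = M/(p_1 + p_2·(x_2/x_1)).
Numerically x_2/x_1 = 38.635623, so x_1* = 242/(5 + 1.75·38.635623) = 3.3328.
At M' = 1573: x_1* = 21.663. Change: 21.663 − 3.3328 = 18.3302.

Δx_1* = 18.3302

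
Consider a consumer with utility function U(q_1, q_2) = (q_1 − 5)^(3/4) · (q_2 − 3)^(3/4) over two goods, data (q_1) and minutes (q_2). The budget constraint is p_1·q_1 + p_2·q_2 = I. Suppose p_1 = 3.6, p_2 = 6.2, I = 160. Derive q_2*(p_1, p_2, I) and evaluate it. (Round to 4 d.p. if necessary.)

Let q_1' = q_1−5, q_2' = q_2−3. MRS = q_2'/q_1' = p_1/p_2.
Substituting into the budget: q_1* = 5 + 0.5·(I − 5·p_1 − 3·p_2)/p_1, and q_2* = 3 + 0.5·(…)/p_2.
Discretionary income = 160 − 5·3.6 − 3·6.2 = 123.4; q_2* = 3 + 0.5·123.4/6.2 = 12.9516.

q_2* = 12.9516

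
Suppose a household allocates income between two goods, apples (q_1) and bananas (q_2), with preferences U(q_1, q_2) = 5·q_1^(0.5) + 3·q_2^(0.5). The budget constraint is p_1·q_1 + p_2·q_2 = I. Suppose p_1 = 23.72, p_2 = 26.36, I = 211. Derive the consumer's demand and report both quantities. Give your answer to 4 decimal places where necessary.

MU_q_1 ∝ 5·q_1^(-0.5), MU_q_2 ∝ 3·q_2^(-0.5), so MRS = (5/3)·(q_2/q_1)^(0.5) = p_1/p_2.
Hence q_2/q_1 = ((3/5)·p_1/p_2)^(1/(0.5)), i.e. raised to the 2 power.
With the ratio pinned down, the budget gives q_1* = I/(p_1 + p_2·(q_2/q_1)) and q_2* = (q_2/q_1)·q_1*.
Numerically q_2/q_1 = 0.291502, so q_1* = 211/(23.72 + 26.36·0.291502) = 6.7189 and q_2* = 0.291502·6.7189 = 1.9586.

q_1* = 6.7189, q_2* = 1.9586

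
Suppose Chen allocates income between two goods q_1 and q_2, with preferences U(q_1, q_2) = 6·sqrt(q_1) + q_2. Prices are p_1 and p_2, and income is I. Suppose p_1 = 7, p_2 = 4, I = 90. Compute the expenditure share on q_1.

Utility is quasi-linear in q_2; the FOC for q_1 is 3/√q_1 = p_1/p_2.
Solve: √q_1 = 3·p_2/p_1, so q_1*(p_1,p_2) = (3·p_2/p_1)², and q_2* = (I − p_1·q_1*)/p_2.
Plugging in: q_1* = (3·4/7)² = 2.9388, q_2* = 17.3571.
Expenditure on q_1: 7·2.9388 = 20.5714; share = 0.2286.

share on q_1 = 0.2286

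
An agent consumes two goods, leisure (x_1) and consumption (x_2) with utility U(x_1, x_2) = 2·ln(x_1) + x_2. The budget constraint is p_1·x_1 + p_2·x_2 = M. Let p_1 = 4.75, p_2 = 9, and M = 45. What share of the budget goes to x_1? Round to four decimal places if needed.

share on x_1 = 0.4

At the given prices: x_1* = 2·9/4.75 = 3.7895, and x_2* = 3.
Expenditure on x_1: 4.75·3.7895 = 18; share = 0.4.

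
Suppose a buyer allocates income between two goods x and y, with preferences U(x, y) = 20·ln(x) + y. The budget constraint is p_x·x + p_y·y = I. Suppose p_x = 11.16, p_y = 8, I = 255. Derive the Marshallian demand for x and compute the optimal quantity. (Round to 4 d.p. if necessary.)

x* = 14.3369

Set MRS = p_x/p_y: (20/x)/1 = p_x/p_y.
So x*(p_x,p_y) = 20·p_y/p_x, independent of income; and y* = (I − 20·p_y)/p_y.
At the given prices: x* = 20·8/11.16 = 14.3369.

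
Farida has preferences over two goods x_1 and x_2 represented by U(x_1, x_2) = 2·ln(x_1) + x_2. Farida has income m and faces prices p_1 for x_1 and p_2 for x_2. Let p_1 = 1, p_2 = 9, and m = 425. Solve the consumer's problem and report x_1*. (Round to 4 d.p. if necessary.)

x_1* = 18

Set MRS = p_1/p_2: (2/x_1)/1 = p_1/p_2.
So x_1*(p_1,p_2) = 2·p_2/p_1, independent of income; and x_2* = (m − 2·p_2)/p_2.
At the given prices: x_1* = 2·9/1 = 18.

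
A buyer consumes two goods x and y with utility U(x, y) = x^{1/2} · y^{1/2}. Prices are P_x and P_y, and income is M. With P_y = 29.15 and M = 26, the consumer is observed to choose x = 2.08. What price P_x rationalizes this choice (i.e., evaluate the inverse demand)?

P_x = 6.25

The MRS is y/x. Set MRS = P_x/P_y.
Rearranging, P_y·y = P_x·x. Substituting into the budget gives P_x·x·(1 + 1) = M.
Demand: x*(P_x,P_y,M) = 0.5·M/P_x and y* = 0.5·M/P_y.
Set x* = 2.08 in the demand function and solve for P_x: P_x = 6.25.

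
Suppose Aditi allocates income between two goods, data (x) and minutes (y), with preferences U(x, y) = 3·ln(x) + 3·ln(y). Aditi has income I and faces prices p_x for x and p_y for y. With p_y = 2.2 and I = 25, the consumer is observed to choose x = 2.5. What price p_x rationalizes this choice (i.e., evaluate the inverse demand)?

The MRS is y/x. Set MRS = p_x/p_y.
Rearranging, p_y·y = p_x·x. Substituting into the budget gives p_x·x·(1 + 1) = I.
Demand: x*(p_x,p_y,I) = 0.5·I/p_x and y* = 0.5·I/p_y.
Set x* = 2.5 in the demand function and solve for p_x: p_x = 5.

p_x = 5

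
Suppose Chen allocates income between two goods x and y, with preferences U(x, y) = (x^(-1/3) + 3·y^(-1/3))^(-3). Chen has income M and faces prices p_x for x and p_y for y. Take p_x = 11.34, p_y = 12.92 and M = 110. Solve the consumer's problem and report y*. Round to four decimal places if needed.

y* = 5.9763

MU_x ∝ x^(-4/3), MU_y ∝ 3·y^(-4/3), so MRS = (1/3)·(y/x)^(4/3) = p_x/p_y.
Hence y/x = (3·p_x/p_y)^(1/(4/3)), i.e. raised to the 0.75 power.
Substitute y = (y/x)·x into the budget: x* = M/(p_x + p_y·(y/x)).
Numerically y/x = 2.067064, so x* = 110/(11.34 + 12.92·2.067064) = 2.8912 and y* = 2.067064·2.8912 = 5.9763.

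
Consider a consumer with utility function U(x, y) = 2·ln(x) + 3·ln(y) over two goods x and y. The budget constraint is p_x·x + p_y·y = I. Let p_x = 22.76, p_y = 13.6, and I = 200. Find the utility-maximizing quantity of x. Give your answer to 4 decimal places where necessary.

The MRS is (2/3)·y/x. Set MRS = p_x/p_y.
Rearranging, p_y·y = (3/2)·p_x·x. Substituting into the budget gives p_x·x·(1 + (3/2)) = I.
Demand: x*(p_x,p_y,I) = 0.4·I/p_x and y* = 0.6·I/p_y.
At p_x=22.76, p_y=13.6, I=200: x* = 0.4·200/22.76 = 3.5149.

x* = 3.5149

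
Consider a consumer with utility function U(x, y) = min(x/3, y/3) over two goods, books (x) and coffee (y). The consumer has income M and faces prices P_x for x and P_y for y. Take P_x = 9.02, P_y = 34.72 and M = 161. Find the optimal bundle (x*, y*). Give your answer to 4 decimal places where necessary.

x* = 3.6808, y* = 3.6808

Leontief preferences: the optimum is at the kink where x/3 = y/3, i.e. y = x.
Budget: P_x·x + P_y·x = M, so (3·P_x + 3·P_y)·x = 3·M.
Demand: x*(P_x,P_y,M) = 3·M/(3·P_x + 3·P_y), y* = 3·M/(3·P_x + 3·P_y).
Here 3·9.02 + 3·34.72 = 131.22, giving x* = 3.6808 and y* = 3.6808.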